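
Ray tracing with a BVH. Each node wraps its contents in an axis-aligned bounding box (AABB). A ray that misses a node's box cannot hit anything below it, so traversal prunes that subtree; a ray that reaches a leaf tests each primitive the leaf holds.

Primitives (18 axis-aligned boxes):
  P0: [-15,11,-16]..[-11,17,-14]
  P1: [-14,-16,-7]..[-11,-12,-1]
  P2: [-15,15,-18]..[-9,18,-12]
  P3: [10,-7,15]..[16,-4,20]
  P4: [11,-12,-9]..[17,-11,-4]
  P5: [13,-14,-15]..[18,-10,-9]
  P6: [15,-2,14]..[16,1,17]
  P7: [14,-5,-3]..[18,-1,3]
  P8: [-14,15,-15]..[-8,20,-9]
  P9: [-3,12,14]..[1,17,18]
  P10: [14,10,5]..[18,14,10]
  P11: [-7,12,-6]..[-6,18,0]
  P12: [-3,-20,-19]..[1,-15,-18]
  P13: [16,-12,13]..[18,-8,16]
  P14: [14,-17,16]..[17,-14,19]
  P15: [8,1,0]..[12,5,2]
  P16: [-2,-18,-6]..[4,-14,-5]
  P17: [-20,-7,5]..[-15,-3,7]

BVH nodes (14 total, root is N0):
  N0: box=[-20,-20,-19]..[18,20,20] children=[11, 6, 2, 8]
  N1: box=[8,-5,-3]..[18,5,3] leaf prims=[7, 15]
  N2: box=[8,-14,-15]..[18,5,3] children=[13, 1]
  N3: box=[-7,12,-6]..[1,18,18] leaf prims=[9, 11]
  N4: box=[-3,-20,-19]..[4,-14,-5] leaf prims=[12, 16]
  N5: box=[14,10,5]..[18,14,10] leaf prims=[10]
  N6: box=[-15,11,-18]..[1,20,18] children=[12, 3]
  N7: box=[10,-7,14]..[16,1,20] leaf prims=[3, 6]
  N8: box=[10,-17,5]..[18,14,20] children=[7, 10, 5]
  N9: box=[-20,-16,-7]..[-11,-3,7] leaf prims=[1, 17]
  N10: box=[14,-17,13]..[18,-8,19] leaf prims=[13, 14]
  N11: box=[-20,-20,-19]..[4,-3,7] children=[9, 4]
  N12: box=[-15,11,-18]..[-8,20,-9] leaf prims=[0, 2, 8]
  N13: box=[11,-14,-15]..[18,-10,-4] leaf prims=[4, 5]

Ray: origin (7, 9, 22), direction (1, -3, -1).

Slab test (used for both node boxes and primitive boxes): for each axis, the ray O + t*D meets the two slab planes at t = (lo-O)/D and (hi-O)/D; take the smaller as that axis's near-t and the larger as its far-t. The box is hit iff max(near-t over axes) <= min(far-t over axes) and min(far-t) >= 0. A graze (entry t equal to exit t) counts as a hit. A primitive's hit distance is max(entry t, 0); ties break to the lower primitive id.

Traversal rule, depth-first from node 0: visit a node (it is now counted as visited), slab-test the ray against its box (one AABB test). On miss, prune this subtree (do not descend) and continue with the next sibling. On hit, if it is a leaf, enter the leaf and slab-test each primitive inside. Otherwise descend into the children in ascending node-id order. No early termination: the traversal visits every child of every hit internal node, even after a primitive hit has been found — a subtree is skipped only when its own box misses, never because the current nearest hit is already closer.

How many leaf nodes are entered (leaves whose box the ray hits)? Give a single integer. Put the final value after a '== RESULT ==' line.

Walk:
N0 x:[-27,11] y:[-11/3,29/3] z:[2,41] -> hit [2,29/3], descend [2, 6, 8, 11]
  N2 x:[1,11] y:[4/3,23/3] z:[19,37] -> miss, prune
  N6 x:[-22,-6] y:[-11/3,-2/3] z:[4,40] -> miss, prune
  N8 x:[3,11] y:[-5/3,26/3] z:[2,17] -> hit [3,26/3], descend [5, 7, 10]
    N5 x:[7,11] y:[-5/3,-1/3] z:[12,17] -> miss, prune
    N7 x:[3,9] y:[8/3,16/3] z:[2,8] -> hit [3,16/3] leaf, test {P3@t=13/3, P6(miss)}
    N10 x:[7,11] y:[17/3,26/3] z:[3,9] -> hit [7,26/3] leaf, test {P13(miss), P14(miss)}
  N11 x:[-27,-3] y:[4,29/3] z:[15,41] -> miss, prune

order=[0, 2, 6, 8, 5, 7, 10, 11]  |boxes|=8  |leaves|=2  hit=P3

== RESULT ==
2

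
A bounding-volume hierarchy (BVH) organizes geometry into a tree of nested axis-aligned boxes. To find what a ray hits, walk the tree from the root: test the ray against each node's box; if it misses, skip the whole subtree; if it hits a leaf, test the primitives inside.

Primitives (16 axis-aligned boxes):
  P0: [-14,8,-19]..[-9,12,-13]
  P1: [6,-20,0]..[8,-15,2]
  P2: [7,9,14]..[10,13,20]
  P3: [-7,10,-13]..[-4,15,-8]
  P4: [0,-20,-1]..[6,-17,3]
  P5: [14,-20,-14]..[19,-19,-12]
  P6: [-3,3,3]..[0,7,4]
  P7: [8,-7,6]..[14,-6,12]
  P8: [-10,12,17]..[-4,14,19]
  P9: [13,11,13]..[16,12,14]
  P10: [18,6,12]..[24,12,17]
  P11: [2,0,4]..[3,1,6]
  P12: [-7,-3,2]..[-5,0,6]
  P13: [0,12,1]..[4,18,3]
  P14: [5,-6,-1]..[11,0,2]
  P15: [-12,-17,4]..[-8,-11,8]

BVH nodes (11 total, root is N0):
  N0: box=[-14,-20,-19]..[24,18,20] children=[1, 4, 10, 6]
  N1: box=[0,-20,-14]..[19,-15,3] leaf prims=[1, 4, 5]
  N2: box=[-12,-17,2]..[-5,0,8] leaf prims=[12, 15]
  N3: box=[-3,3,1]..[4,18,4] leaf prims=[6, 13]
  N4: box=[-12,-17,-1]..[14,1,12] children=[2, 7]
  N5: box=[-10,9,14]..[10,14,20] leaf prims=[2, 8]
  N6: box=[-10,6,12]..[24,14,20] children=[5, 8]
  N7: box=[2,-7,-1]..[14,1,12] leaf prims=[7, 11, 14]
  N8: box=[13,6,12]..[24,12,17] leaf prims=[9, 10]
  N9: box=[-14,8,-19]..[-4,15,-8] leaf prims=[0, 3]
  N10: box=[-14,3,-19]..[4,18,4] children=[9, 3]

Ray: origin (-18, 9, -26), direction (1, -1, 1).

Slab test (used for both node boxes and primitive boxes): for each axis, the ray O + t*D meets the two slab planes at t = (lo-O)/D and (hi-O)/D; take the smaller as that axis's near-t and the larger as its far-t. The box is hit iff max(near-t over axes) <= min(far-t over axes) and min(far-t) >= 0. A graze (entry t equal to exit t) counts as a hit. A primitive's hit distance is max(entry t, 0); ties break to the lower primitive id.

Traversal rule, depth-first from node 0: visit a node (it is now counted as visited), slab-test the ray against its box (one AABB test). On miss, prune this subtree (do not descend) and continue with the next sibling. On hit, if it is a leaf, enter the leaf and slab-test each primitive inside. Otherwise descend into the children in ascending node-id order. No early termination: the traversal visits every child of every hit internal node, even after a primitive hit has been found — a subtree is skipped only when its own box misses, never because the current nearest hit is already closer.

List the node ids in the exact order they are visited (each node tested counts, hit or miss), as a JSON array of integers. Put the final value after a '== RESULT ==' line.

Walk:
N0 x:[4,42] y:[-9,29] z:[7,46] -> hit [7,29], descend [1, 4, 6, 10]
  N1 x:[18,37] y:[24,29] z:[12,29] -> hit [24,29] leaf, test {P1@t=26, P4(miss), P5(miss)}
  N4 x:[6,32] y:[8,26] z:[25,38] -> hit [25,26], descend [2, 7]
    N2 x:[6,13] y:[9,26] z:[28,34] -> miss, prune
    N7 x:[20,32] y:[8,16] z:[25,38] -> miss, prune
  N6 x:[8,42] y:[-5,3] z:[38,46] -> miss, prune
  N10 x:[4,22] y:[-9,6] z:[7,30] -> miss, prune

Visited [0, 1, 4, 2, 7, 6, 10]. Tests: 7 box, 1 leaf. Nearest: P1.

== RESULT ==
[0, 1, 4, 2, 7, 6, 10]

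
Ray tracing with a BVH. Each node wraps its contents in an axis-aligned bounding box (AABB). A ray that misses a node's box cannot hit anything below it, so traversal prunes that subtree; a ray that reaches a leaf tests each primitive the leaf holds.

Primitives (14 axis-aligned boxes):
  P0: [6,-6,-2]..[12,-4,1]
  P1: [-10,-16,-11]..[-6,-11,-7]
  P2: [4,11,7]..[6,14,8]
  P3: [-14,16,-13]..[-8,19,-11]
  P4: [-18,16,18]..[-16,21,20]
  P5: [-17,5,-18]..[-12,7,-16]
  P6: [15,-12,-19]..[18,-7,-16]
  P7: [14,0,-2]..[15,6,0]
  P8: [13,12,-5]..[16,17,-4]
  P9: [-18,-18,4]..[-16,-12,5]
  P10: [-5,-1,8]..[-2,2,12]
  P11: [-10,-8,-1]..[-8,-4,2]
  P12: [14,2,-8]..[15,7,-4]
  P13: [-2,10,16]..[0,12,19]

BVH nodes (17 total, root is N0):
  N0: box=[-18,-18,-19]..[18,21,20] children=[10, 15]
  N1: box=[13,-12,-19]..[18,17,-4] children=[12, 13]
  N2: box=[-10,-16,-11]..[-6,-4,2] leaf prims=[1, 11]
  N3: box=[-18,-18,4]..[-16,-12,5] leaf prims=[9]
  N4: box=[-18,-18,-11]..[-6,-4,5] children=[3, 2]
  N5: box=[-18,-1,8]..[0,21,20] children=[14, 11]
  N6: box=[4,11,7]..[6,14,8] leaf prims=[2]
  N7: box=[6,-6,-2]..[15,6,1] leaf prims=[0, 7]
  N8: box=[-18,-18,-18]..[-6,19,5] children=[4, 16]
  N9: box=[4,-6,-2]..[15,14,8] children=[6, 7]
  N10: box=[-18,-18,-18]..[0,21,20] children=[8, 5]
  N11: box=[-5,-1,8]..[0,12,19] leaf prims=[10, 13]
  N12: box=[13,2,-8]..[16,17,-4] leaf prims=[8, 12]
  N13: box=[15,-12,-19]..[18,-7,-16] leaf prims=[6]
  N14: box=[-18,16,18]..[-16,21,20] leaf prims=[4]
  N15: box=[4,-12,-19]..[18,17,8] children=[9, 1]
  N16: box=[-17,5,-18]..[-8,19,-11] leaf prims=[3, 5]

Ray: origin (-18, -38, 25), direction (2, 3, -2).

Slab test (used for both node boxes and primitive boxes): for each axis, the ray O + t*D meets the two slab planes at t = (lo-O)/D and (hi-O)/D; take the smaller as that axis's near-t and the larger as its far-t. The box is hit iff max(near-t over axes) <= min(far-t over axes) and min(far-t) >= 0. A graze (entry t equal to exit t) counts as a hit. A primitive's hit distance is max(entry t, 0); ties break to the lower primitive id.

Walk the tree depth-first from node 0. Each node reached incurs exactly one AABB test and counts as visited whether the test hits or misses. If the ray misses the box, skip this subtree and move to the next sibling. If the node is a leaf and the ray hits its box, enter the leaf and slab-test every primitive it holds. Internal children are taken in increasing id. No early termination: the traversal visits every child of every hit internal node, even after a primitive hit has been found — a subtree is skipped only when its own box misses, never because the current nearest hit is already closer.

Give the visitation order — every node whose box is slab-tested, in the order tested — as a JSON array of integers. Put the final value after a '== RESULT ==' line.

Walk:
N0 x:[0,18] y:[20/3,59/3] z:[5/2,22] -> hit [20/3,18], descend [10, 15]
  N10 x:[0,9] y:[20/3,59/3] z:[5/2,43/2] -> hit [20/3,9], descend [5, 8]
    N5 x:[0,9] y:[37/3,59/3] z:[5/2,17/2] -> miss, prune
    N8 x:[0,6] y:[20/3,19] z:[10,43/2] -> miss, prune
  N15 x:[11,18] y:[26/3,55/3] z:[17/2,22] -> hit [11,18], descend [1, 9]
    N1 x:[31/2,18] y:[26/3,55/3] z:[29/2,22] -> hit [31/2,18], descend [12, 13]
      N12 x:[31/2,17] y:[40/3,55/3] z:[29/2,33/2] -> hit [31/2,33/2] leaf, test {P8(miss), P12(miss)}
      N13 x:[33/2,18] y:[26/3,31/3] z:[41/2,22] -> miss, prune
    N9 x:[11,33/2] y:[32/3,52/3] z:[17/2,27/2] -> hit [11,27/2], descend [6, 7]
      N6 x:[11,12] y:[49/3,52/3] z:[17/2,9] -> miss, prune
      N7 x:[12,33/2] y:[32/3,44/3] z:[12,27/2] -> hit [12,27/2] leaf, test {P0(miss), P7(miss)}

Visited [0, 10, 5, 8, 15, 1, 12, 13, 9, 6, 7]. Tests: 11 box, 2 leaf. Nearest: miss.

== RESULT ==
[0, 10, 5, 8, 15, 1, 12, 13, 9, 6, 7]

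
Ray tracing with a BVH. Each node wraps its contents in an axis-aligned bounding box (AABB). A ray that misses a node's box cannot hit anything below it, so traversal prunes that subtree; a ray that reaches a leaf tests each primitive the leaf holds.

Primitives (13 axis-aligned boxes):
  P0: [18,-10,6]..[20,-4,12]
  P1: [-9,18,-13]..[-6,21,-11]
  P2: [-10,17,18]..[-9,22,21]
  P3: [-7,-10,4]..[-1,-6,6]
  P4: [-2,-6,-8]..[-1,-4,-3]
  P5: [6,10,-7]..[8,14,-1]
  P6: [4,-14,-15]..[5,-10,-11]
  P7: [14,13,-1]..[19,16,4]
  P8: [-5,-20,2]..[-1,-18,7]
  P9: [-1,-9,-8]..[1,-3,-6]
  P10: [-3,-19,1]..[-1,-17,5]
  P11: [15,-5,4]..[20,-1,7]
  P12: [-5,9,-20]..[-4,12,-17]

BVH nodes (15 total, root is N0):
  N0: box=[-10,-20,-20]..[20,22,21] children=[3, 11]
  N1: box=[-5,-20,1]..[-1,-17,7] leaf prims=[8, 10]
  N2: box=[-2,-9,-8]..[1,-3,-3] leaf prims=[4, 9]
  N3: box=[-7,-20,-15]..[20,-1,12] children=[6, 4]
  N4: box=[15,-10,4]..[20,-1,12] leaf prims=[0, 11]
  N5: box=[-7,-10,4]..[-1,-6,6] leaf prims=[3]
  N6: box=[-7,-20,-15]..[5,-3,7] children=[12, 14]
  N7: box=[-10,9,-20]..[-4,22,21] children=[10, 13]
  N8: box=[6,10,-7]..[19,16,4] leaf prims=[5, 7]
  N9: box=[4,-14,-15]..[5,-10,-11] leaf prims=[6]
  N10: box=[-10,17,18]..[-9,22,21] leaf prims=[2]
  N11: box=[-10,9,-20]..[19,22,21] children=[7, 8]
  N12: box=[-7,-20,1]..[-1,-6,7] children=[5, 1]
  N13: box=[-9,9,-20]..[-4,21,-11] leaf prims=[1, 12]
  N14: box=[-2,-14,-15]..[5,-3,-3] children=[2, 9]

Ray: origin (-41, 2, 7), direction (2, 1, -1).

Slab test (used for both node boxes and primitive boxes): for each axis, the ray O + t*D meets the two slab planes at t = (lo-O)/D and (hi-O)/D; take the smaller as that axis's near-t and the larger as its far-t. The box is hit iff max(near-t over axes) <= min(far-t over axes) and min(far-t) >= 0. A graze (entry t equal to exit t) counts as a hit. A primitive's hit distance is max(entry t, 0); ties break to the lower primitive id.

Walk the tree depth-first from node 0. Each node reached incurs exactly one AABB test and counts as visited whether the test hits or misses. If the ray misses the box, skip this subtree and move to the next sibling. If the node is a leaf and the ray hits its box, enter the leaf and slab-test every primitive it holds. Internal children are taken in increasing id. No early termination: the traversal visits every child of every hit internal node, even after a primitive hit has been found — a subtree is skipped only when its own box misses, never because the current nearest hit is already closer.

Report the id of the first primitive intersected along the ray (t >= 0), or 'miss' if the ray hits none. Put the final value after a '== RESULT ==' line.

Walk:
N0 x:[31/2,61/2] y:[-22,20] z:[-14,27] -> hit [31/2,20], descend [3, 11]
  N3 x:[17,61/2] y:[-22,-3] z:[-5,22] -> miss, prune
  N11 x:[31/2,30] y:[7,20] z:[-14,27] -> hit [31/2,20], descend [7, 8]
    N7 x:[31/2,37/2] y:[7,20] z:[-14,27] -> hit [31/2,37/2], descend [10, 13]
      N10 x:[31/2,16] y:[15,20] z:[-14,-11] -> miss, prune
      N13 x:[16,37/2] y:[7,19] z:[18,27] -> hit [18,37/2] leaf, test {P1(miss), P12(miss)}
    N8 x:[47/2,30] y:[8,14] z:[3,14] -> miss, prune

7 AABB tests over nodes [0, 3, 11, 7, 10, 13, 8]; 1 leaf entered; closest miss.

== RESULT ==
miss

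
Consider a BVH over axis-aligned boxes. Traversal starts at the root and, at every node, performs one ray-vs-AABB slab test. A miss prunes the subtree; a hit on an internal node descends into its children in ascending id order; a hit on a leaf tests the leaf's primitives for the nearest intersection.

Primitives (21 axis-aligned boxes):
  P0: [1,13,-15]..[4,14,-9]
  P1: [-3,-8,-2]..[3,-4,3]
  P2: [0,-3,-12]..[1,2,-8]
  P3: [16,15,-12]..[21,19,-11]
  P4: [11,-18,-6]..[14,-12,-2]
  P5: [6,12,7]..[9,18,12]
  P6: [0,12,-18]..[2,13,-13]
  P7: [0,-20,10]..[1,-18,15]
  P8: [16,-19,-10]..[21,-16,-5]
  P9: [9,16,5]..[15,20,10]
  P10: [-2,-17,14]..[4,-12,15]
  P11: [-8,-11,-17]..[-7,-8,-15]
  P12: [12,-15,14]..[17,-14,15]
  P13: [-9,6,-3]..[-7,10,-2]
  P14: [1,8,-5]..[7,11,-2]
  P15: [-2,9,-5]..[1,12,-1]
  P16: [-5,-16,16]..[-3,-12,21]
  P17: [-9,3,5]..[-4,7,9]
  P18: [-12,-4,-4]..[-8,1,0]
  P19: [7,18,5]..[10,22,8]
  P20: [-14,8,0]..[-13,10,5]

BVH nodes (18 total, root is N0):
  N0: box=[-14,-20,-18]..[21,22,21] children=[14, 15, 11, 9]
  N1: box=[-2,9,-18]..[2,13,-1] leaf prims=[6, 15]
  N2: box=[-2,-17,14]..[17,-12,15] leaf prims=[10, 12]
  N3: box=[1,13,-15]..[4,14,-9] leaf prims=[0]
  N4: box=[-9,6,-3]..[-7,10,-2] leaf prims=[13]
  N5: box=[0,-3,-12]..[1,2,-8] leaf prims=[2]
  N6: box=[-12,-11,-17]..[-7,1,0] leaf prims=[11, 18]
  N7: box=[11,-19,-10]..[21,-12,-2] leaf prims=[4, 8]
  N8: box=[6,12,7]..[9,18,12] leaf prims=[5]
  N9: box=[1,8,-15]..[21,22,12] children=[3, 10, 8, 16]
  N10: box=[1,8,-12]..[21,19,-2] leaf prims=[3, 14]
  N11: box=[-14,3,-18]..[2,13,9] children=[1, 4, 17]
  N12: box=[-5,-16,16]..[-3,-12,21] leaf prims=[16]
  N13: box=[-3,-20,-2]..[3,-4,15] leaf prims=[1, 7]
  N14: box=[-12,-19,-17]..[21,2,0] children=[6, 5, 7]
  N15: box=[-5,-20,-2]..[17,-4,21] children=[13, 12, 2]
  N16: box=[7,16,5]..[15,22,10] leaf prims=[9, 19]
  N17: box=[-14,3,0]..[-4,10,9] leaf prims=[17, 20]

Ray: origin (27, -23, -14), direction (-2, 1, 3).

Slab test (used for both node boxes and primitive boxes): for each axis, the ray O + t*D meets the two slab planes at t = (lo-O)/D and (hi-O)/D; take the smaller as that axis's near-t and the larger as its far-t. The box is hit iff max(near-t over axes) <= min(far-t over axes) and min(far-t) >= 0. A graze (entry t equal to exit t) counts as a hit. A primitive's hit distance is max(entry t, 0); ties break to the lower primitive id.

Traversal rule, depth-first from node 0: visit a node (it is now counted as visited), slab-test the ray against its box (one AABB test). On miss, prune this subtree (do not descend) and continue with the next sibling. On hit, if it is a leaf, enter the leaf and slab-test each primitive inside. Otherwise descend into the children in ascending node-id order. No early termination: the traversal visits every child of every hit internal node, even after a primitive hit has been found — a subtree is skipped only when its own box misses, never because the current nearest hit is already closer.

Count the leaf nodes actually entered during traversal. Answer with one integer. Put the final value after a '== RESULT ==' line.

Trace the traversal:
N0 x:[3,41/2] y:[3,45] z:[-4/3,35/3] -> hit [3,35/3], descend [9, 11, 14, 15]
  N9 x:[3,13] y:[31,45] z:[-1/3,26/3] -> miss, prune
  N11 x:[25/2,41/2] y:[26,36] z:[-4/3,23/3] -> miss, prune
  N14 x:[3,39/2] y:[4,25] z:[-1,14/3] -> hit [4,14/3], descend [5, 6, 7]
    N5 x:[13,27/2] y:[20,25] z:[2/3,2] -> miss, prune
    N6 x:[17,39/2] y:[12,24] z:[-1,14/3] -> miss, prune
    N7 x:[3,8] y:[4,11] z:[4/3,4] -> hit [4,4] leaf, test {P4(miss), P8(miss)}
  N15 x:[5,16] y:[3,19] z:[4,35/3] -> hit [5,35/3], descend [2, 12, 13]
    N2 x:[5,29/2] y:[6,11] z:[28/3,29/3] -> hit [28/3,29/3] leaf, test {P10(miss), P12(miss)}
    N12 x:[15,16] y:[7,11] z:[10,35/3] -> miss, prune
    N13 x:[12,15] y:[3,19] z:[4,29/3] -> miss, prune

Summary -> nodes [0, 9, 11, 14, 5, 6, 7, 15, 2, 12, 13]; box-tests=11; leaf-entries=2; first=miss

== RESULT ==
2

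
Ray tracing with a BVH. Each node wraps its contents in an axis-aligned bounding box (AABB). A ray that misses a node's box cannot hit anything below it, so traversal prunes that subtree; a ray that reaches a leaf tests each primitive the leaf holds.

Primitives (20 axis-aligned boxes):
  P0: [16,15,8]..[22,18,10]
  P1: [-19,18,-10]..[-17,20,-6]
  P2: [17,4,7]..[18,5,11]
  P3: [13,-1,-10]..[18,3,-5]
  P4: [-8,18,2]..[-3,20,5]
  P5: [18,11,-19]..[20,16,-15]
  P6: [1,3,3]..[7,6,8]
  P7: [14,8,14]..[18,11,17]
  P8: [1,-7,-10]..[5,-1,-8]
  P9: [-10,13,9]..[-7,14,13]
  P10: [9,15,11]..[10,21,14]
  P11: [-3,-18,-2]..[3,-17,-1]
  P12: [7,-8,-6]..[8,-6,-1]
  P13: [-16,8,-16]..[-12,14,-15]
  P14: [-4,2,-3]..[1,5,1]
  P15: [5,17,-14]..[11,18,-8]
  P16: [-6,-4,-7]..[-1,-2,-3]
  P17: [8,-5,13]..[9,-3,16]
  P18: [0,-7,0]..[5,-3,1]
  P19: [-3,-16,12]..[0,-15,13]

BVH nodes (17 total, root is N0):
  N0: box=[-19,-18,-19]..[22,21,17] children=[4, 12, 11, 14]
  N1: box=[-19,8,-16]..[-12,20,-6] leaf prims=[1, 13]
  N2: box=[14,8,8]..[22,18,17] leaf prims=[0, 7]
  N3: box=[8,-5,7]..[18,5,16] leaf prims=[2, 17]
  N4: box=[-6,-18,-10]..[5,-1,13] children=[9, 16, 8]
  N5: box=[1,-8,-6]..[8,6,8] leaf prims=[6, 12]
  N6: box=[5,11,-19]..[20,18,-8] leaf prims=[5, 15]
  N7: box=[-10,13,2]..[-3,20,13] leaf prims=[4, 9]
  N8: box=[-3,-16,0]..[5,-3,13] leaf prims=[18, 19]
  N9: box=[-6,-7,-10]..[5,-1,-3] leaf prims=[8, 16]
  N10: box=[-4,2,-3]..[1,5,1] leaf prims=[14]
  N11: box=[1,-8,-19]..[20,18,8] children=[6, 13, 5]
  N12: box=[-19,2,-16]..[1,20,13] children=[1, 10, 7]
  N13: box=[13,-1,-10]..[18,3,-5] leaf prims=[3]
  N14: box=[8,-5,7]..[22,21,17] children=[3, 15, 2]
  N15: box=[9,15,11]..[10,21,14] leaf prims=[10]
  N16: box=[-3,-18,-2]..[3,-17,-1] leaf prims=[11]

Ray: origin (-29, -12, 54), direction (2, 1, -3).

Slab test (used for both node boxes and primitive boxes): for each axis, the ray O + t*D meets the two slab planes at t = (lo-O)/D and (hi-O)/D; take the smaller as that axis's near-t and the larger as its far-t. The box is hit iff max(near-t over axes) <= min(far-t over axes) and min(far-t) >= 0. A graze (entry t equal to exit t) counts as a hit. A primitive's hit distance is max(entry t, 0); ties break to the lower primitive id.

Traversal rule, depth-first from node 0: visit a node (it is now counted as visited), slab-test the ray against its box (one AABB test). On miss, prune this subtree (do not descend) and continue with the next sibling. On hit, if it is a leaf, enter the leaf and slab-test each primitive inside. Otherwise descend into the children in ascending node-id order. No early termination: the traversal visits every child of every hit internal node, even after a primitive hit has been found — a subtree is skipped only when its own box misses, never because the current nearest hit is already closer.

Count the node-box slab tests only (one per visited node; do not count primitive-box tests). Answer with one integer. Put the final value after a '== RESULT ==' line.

Walk:
N0 x:[5,51/2] y:[-6,33] z:[37/3,73/3] -> hit [37/3,73/3], descend [4, 11, 12, 14]
  N4 x:[23/2,17] y:[-6,11] z:[41/3,64/3] -> miss, prune
  N11 x:[15,49/2] y:[4,30] z:[46/3,73/3] -> hit [46/3,73/3], descend [5, 6, 13]
    N5 x:[15,37/2] y:[4,18] z:[46/3,20] -> hit [46/3,18] leaf, test {P6@t=46/3, P12(miss)}
    N6 x:[17,49/2] y:[23,30] z:[62/3,73/3] -> hit [23,73/3] leaf, test {P5@t=47/2, P15(miss)}
    N13 x:[21,47/2] y:[11,15] z:[59/3,64/3] -> miss, prune
  N12 x:[5,15] y:[14,32] z:[41/3,70/3] -> hit [14,15], descend [1, 7, 10]
    N1 x:[5,17/2] y:[20,32] z:[20,70/3] -> miss, prune
    N7 x:[19/2,13] y:[25,32] z:[41/3,52/3] -> miss, prune
    N10 x:[25/2,15] y:[14,17] z:[53/3,19] -> miss, prune
  N14 x:[37/2,51/2] y:[7,33] z:[37/3,47/3] -> miss, prune

Summary -> nodes [0, 4, 11, 5, 6, 13, 12, 1, 7, 10, 14]; box-tests=11; leaf-entries=2; first=P6

== RESULT ==
11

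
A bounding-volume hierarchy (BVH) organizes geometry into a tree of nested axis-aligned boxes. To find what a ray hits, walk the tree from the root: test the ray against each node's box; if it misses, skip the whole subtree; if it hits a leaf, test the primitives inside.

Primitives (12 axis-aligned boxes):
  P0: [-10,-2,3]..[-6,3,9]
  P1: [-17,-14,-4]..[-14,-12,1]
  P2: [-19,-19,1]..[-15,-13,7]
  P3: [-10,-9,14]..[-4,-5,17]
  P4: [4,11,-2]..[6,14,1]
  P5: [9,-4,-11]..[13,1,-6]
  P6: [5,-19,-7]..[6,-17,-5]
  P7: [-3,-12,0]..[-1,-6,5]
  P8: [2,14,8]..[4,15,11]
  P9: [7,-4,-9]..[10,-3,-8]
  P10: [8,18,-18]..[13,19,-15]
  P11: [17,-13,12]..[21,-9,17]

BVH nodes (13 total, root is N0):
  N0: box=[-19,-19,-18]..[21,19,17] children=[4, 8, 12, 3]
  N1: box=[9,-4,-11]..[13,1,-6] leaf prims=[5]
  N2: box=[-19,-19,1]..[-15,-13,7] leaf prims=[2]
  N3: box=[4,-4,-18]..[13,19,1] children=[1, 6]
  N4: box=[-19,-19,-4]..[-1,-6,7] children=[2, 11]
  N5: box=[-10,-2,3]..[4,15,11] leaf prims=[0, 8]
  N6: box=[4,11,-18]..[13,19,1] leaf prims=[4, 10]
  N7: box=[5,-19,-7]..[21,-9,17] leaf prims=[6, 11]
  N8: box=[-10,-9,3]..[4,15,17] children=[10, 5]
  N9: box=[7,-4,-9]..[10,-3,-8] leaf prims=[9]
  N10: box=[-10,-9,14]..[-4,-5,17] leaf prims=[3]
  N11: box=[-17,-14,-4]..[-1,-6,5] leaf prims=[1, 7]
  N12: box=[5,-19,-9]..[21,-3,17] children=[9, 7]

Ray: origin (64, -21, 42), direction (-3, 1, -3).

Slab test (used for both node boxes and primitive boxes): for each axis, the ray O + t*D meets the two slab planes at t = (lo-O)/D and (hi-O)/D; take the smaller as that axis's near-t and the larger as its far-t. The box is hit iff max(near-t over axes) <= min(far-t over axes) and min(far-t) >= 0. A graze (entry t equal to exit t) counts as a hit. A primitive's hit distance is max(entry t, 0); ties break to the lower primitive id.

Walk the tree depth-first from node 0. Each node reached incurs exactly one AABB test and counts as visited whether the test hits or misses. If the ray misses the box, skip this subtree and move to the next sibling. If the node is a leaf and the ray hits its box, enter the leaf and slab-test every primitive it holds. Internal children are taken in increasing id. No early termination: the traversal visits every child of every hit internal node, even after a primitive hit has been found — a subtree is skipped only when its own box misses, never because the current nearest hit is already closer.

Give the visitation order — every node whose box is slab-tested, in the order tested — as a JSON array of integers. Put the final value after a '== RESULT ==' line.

Traverse from the root:
N0 x:[43/3,83/3] y:[2,40] z:[25/3,20] -> hit [43/3,20], descend [3, 4, 8, 12]
  N3 x:[17,20] y:[17,40] z:[41/3,20] -> hit [17,20], descend [1, 6]
    N1 x:[17,55/3] y:[17,22] z:[16,53/3] -> hit [17,53/3] leaf, test {P5@t=17}
    N6 x:[17,20] y:[32,40] z:[41/3,20] -> miss, prune
  N4 x:[65/3,83/3] y:[2,15] z:[35/3,46/3] -> miss, prune
  N8 x:[20,74/3] y:[12,36] z:[25/3,13] -> miss, prune
  N12 x:[43/3,59/3] y:[2,18] z:[25/3,17] -> hit [43/3,17], descend [7, 9]
    N7 x:[43/3,59/3] y:[2,12] z:[25/3,49/3] -> miss, prune
    N9 x:[18,19] y:[17,18] z:[50/3,17] -> miss, prune

9 AABB tests over nodes [0, 3, 1, 6, 4, 8, 12, 7, 9]; 1 leaf entered; closest P5.

== RESULT ==
[0, 3, 1, 6, 4, 8, 12, 7, 9]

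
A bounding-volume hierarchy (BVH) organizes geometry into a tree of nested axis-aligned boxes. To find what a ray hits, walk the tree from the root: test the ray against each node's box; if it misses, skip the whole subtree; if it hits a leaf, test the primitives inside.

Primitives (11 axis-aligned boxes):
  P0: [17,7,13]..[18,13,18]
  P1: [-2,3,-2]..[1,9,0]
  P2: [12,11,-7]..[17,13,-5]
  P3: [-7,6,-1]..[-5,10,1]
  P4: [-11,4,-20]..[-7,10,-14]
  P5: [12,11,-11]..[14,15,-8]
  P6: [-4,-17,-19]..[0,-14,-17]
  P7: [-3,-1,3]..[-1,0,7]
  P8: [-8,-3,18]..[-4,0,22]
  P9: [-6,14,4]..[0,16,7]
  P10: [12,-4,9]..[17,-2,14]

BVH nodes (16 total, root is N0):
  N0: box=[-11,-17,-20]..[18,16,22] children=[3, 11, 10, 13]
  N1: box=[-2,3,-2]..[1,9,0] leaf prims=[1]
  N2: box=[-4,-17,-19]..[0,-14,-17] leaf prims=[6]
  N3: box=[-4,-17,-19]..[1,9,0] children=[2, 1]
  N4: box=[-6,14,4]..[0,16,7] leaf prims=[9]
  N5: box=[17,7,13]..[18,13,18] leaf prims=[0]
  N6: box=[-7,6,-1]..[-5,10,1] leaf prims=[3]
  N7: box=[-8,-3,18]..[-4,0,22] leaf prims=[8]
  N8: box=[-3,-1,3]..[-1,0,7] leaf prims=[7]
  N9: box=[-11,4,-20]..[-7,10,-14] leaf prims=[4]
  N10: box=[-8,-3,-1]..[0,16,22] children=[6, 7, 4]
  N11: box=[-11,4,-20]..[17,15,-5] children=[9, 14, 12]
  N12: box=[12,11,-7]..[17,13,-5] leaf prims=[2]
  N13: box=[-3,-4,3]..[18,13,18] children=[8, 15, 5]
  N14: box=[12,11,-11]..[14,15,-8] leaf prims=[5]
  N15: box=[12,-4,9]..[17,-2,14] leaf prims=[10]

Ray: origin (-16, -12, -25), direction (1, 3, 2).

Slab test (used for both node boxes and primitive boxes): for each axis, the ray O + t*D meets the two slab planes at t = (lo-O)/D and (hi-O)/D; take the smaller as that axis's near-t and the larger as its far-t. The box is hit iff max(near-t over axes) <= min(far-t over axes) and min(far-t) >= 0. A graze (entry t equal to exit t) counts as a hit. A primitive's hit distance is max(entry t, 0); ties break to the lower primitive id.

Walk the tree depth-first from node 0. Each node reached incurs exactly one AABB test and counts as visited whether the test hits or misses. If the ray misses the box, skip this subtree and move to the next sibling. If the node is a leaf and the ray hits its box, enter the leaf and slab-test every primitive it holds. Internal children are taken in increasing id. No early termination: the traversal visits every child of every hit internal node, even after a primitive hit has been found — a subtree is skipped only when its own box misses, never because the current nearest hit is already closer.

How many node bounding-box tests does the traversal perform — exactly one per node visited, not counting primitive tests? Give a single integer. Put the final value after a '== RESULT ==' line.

Trace the traversal:
N0 x:[5,34] y:[-5/3,28/3] z:[5/2,47/2] -> hit [5,28/3], descend [3, 10, 11, 13]
  N3 x:[12,17] y:[-5/3,7] z:[3,25/2] -> miss, prune
  N10 x:[8,16] y:[3,28/3] z:[12,47/2] -> miss, prune
  N11 x:[5,33] y:[16/3,9] z:[5/2,10] -> hit [16/3,9], descend [9, 12, 14]
    N9 x:[5,9] y:[16/3,22/3] z:[5/2,11/2] -> hit [16/3,11/2] leaf, test {P4@t=16/3}
    N12 x:[28,33] y:[23/3,25/3] z:[9,10] -> miss, prune
    N14 x:[28,30] y:[23/3,9] z:[7,17/2] -> miss, prune
  N13 x:[13,34] y:[8/3,25/3] z:[14,43/2] -> miss, prune

8 AABB tests over nodes [0, 3, 10, 11, 9, 12, 14, 13]; 1 leaf entered; closest P4.

== RESULT ==
8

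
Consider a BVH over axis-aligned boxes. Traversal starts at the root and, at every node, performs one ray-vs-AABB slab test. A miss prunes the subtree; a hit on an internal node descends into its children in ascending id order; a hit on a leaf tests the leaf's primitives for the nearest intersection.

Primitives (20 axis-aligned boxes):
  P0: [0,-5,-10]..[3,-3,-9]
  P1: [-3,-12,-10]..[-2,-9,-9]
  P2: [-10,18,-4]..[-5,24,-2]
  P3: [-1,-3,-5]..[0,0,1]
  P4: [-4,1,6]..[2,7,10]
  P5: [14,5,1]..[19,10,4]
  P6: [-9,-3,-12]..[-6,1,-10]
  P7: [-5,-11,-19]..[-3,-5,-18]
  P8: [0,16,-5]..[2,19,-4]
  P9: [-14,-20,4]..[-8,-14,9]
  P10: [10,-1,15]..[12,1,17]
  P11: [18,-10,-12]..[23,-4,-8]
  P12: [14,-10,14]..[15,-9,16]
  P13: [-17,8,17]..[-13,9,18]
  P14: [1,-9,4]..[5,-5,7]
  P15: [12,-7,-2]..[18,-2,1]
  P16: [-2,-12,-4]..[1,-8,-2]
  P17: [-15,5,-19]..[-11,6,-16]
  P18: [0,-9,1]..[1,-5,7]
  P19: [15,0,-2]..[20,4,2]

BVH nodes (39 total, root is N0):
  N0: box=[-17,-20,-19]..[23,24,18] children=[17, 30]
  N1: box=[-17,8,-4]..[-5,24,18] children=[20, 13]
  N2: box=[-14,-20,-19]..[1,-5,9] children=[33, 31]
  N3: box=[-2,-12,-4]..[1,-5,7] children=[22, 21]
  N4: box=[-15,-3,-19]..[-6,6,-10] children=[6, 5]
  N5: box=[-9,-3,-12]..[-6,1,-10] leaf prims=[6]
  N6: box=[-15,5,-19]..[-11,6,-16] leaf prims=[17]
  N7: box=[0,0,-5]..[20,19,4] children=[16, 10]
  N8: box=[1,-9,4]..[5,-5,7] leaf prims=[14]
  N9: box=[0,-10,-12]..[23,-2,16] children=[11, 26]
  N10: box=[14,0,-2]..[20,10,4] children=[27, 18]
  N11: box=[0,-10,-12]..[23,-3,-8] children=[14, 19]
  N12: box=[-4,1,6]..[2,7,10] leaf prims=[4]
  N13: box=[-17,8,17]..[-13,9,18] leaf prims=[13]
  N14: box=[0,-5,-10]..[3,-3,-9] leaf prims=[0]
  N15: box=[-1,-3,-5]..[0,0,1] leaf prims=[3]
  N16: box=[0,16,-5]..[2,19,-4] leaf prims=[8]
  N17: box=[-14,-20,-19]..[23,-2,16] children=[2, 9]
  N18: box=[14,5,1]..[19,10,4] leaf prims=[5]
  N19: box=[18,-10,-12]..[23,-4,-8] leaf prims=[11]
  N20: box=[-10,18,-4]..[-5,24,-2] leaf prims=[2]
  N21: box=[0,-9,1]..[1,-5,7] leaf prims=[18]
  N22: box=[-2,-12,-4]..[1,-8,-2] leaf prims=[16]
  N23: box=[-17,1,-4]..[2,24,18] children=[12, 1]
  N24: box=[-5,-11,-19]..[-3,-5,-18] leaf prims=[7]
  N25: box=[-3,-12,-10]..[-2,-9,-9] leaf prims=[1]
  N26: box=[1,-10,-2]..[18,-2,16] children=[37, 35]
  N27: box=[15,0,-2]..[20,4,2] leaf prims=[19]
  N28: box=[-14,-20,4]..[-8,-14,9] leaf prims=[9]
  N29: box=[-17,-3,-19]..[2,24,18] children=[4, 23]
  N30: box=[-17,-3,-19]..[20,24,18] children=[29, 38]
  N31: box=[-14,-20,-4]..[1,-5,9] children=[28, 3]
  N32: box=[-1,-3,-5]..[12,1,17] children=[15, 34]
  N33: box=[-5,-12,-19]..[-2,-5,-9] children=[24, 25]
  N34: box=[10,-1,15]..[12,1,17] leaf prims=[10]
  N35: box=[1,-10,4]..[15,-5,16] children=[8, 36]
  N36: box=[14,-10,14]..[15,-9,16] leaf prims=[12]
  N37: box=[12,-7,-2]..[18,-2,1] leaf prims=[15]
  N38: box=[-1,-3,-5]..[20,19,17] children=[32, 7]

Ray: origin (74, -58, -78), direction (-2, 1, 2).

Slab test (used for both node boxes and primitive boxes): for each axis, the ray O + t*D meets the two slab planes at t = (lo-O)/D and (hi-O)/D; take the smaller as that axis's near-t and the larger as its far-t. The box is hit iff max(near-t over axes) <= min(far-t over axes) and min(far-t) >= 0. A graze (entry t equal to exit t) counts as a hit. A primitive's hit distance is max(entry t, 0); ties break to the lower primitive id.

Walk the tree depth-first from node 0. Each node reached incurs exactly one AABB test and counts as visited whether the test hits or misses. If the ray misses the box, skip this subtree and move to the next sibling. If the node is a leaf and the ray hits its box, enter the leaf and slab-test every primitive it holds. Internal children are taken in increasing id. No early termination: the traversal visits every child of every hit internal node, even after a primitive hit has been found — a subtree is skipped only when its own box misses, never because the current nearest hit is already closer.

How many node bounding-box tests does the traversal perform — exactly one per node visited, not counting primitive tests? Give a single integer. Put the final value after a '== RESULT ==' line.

Walk:
N0 x:[51/2,91/2] y:[38,82] z:[59/2,48] -> hit [38,91/2], descend [17, 30]
  N17 x:[51/2,44] y:[38,56] z:[59/2,47] -> hit [38,44], descend [2, 9]
    N2 x:[73/2,44] y:[38,53] z:[59/2,87/2] -> hit [38,87/2], descend [31, 33]
      N31 x:[73/2,44] y:[38,53] z:[37,87/2] -> hit [38,87/2], descend [3, 28]
        N3 x:[73/2,38] y:[46,53] z:[37,85/2] -> miss, prune
        N28 x:[41,44] y:[38,44] z:[41,87/2] -> hit [41,87/2] leaf, test {P9@t=41}
      N33 x:[38,79/2] y:[46,53] z:[59/2,69/2] -> miss, prune
    N9 x:[51/2,37] y:[48,56] z:[33,47] -> miss, prune
  N30 x:[27,91/2] y:[55,82] z:[59/2,48] -> miss, prune

Summary -> nodes [0, 17, 2, 31, 3, 28, 33, 9, 30]; box-tests=9; leaf-entries=1; first=P9

== RESULT ==
9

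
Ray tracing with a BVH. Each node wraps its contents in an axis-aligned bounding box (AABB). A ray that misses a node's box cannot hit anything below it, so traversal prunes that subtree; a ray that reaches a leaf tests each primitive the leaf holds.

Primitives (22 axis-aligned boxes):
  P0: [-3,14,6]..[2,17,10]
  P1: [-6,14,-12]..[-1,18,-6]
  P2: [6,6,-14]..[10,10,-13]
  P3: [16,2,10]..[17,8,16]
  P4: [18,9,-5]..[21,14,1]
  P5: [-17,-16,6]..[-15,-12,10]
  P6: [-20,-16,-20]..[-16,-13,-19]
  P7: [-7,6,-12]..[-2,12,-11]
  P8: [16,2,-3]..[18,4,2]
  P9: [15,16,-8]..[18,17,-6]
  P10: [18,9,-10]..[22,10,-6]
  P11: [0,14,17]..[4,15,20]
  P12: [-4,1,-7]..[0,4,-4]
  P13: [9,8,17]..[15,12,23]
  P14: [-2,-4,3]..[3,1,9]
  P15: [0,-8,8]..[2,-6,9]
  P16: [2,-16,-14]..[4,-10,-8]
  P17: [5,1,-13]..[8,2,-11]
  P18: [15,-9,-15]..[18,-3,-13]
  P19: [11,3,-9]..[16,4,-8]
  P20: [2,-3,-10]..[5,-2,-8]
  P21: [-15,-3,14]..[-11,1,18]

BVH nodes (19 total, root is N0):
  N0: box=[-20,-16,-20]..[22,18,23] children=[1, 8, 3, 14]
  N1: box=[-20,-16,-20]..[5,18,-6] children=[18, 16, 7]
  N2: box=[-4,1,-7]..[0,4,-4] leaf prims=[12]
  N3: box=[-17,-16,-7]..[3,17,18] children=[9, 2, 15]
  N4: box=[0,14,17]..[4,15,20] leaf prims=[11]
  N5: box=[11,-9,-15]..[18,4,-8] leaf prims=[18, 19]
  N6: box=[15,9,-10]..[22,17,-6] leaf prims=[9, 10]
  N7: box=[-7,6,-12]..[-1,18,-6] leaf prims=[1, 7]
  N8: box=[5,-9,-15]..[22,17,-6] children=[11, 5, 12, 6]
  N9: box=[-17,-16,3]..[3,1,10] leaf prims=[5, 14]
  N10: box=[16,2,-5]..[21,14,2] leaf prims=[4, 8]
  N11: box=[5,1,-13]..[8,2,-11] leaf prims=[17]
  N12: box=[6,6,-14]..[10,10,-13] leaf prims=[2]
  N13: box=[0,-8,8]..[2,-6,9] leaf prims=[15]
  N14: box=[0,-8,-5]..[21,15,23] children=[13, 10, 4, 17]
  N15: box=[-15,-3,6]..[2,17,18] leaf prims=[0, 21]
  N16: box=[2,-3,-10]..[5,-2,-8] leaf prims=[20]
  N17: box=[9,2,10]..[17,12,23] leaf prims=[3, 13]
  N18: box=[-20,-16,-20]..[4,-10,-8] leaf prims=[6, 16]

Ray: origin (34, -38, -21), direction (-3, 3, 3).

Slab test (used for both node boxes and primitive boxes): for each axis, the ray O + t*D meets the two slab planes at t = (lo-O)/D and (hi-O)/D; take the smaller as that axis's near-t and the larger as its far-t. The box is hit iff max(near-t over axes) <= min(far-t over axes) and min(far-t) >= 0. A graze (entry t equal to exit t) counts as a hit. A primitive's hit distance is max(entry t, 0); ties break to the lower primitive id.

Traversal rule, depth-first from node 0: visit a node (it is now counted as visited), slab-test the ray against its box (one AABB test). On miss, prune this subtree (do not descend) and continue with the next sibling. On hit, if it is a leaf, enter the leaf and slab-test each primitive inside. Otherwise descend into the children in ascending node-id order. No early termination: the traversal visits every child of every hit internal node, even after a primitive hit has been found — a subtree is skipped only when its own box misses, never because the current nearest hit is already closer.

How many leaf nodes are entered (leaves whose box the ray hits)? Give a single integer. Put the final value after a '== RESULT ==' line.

Traverse from the root:
N0 x:[4,18] y:[22/3,56/3] z:[1/3,44/3] -> hit [22/3,44/3], descend [1, 3, 8, 14]
  N1 x:[29/3,18] y:[22/3,56/3] z:[1/3,5] -> miss, prune
  N3 x:[31/3,17] y:[22/3,55/3] z:[14/3,13] -> hit [31/3,13], descend [2, 9, 15]
    N2 x:[34/3,38/3] y:[13,14] z:[14/3,17/3] -> miss, prune
    N9 x:[31/3,17] y:[22/3,13] z:[8,31/3] -> hit [31/3,31/3] leaf, test {P5(miss), P14(miss)}
    N15 x:[32/3,49/3] y:[35/3,55/3] z:[9,13] -> hit [35/3,13] leaf, test {P0(miss), P21(miss)}
  N8 x:[4,29/3] y:[29/3,55/3] z:[2,5] -> miss, prune
  N14 x:[13/3,34/3] y:[10,53/3] z:[16/3,44/3] -> hit [10,34/3], descend [4, 10, 13, 17]
    N4 x:[10,34/3] y:[52/3,53/3] z:[38/3,41/3] -> miss, prune
    N10 x:[13/3,6] y:[40/3,52/3] z:[16/3,23/3] -> miss, prune
    N13 x:[32/3,34/3] y:[10,32/3] z:[29/3,10] -> miss, prune
    N17 x:[17/3,25/3] y:[40/3,50/3] z:[31/3,44/3] -> miss, prune

Visited [0, 1, 3, 2, 9, 15, 8, 14, 4, 10, 13, 17]. Tests: 12 box, 2 leaf. Nearest: miss.

== RESULT ==
2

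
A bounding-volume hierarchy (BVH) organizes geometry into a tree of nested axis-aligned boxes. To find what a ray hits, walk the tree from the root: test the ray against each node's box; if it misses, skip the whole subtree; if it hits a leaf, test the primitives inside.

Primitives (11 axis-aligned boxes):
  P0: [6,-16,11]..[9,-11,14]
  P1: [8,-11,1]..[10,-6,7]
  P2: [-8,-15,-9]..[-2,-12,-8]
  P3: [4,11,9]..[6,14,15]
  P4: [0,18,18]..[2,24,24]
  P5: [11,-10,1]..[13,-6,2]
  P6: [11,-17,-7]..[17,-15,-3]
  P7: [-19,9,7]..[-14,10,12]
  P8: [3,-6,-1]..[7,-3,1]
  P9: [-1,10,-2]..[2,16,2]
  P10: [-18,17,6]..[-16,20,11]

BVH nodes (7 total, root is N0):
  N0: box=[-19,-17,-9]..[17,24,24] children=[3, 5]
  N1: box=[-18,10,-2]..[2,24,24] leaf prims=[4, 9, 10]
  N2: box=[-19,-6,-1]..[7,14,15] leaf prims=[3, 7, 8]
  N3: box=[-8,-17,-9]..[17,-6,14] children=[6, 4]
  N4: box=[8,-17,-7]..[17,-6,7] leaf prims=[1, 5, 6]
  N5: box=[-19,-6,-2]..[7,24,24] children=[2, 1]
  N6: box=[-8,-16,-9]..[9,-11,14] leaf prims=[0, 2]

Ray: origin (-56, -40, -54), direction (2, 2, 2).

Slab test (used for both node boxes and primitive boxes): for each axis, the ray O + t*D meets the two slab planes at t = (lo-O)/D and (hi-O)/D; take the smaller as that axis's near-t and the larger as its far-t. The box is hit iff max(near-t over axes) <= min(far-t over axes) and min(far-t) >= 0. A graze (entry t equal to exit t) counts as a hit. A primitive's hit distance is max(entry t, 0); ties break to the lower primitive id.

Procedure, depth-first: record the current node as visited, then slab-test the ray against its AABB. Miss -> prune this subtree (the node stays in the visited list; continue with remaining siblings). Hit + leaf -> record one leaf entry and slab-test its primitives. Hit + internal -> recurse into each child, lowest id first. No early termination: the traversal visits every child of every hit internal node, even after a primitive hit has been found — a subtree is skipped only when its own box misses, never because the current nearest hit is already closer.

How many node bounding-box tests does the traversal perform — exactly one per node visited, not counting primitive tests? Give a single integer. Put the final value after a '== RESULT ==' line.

Trace the traversal:
N0 x:[37/2,73/2] y:[23/2,32] z:[45/2,39] -> hit [45/2,32], descend [3, 5]
  N3 x:[24,73/2] y:[23/2,17] z:[45/2,34] -> miss, prune
  N5 x:[37/2,63/2] y:[17,32] z:[26,39] -> hit [26,63/2], descend [1, 2]
    N1 x:[19,29] y:[25,32] z:[26,39] -> hit [26,29] leaf, test {P4(miss), P9@t=55/2, P10(miss)}
    N2 x:[37/2,63/2] y:[17,27] z:[53/2,69/2] -> hit [53/2,27] leaf, test {P3(miss), P7(miss), P8(miss)}

order=[0, 3, 5, 1, 2]  |boxes|=5  |leaves|=2  hit=P9

== RESULT ==
5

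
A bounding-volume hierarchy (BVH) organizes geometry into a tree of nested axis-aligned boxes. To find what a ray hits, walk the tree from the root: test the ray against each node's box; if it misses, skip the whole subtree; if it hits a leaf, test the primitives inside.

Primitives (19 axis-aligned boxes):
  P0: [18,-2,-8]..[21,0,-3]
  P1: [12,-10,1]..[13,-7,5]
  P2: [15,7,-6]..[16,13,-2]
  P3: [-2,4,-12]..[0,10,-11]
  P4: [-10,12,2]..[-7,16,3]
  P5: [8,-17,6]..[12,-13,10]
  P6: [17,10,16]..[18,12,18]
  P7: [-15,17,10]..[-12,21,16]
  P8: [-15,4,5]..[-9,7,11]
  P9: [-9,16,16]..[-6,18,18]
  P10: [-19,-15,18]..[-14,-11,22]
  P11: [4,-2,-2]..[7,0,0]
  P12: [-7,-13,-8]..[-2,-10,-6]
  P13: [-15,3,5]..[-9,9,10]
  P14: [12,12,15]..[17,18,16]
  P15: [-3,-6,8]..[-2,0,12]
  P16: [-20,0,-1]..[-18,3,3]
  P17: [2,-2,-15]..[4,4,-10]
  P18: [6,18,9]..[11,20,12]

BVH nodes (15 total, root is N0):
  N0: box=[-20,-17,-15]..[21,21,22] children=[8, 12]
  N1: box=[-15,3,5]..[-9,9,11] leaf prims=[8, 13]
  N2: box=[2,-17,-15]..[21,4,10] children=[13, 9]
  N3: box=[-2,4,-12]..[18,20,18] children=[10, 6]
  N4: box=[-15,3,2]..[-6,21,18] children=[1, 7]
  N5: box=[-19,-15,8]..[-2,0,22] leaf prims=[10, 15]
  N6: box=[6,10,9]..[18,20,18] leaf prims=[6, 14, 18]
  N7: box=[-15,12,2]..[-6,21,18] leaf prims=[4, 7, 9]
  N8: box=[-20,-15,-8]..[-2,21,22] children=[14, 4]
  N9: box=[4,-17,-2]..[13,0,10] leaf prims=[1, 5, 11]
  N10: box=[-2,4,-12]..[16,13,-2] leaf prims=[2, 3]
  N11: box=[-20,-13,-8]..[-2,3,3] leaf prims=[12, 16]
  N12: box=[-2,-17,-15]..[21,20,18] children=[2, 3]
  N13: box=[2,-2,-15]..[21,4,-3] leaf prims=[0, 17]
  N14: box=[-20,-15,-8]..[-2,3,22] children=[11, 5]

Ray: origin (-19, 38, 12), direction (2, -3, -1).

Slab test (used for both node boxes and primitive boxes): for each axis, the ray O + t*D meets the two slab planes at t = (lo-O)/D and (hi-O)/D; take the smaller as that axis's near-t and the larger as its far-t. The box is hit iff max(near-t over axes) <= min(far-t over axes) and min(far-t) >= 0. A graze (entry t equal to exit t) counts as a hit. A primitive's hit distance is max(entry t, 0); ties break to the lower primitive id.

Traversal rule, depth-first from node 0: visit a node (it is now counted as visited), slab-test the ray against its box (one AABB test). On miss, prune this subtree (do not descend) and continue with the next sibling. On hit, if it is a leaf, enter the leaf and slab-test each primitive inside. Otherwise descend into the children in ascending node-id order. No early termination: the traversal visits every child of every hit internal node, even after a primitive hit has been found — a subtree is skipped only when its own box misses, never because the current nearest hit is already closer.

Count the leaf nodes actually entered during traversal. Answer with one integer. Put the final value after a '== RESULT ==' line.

Walk:
N0 x:[-1/2,20] y:[17/3,55/3] z:[-10,27] -> hit [17/3,55/3], descend [8, 12]
  N8 x:[-1/2,17/2] y:[17/3,53/3] z:[-10,20] -> hit [17/3,17/2], descend [4, 14]
    N4 x:[2,13/2] y:[17/3,35/3] z:[-6,10] -> hit [17/3,13/2], descend [1, 7]
      N1 x:[2,5] y:[29/3,35/3] z:[1,7] -> miss, prune
      N7 x:[2,13/2] y:[17/3,26/3] z:[-6,10] -> hit [17/3,13/2] leaf, test {P4(miss), P7(miss), P9(miss)}
    N14 x:[-1/2,17/2] y:[35/3,53/3] z:[-10,20] -> miss, prune
  N12 x:[17/2,20] y:[6,55/3] z:[-6,27] -> hit [17/2,55/3], descend [2, 3]
    N2 x:[21/2,20] y:[34/3,55/3] z:[2,27] -> hit [34/3,55/3], descend [9, 13]
      N9 x:[23/2,16] y:[38/3,55/3] z:[2,14] -> hit [38/3,14] leaf, test {P1(miss), P5(miss), P11@t=38/3}
      N13 x:[21/2,20] y:[34/3,40/3] z:[15,27] -> miss, prune
    N3 x:[17/2,37/2] y:[6,34/3] z:[-6,24] -> hit [17/2,34/3], descend [6, 10]
      N6 x:[25/2,37/2] y:[6,28/3] z:[-6,3] -> miss, prune
      N10 x:[17/2,35/2] y:[25/3,34/3] z:[14,24] -> miss, prune

order=[0, 8, 4, 1, 7, 14, 12, 2, 9, 13, 3, 6, 10]  |boxes|=13  |leaves|=2  hit=P11

== RESULT ==
2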